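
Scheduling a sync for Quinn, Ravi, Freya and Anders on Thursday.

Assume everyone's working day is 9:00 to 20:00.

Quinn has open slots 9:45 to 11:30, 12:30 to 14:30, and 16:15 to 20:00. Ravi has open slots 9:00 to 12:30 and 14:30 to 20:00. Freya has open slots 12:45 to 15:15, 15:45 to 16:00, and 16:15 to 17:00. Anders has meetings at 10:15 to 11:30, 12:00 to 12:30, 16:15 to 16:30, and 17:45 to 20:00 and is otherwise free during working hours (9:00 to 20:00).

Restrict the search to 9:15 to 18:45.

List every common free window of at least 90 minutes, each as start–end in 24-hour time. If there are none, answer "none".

Anders free within 09:00–20:00: 09:00–10:15, 11:30–12:00, 12:30–16:15, 16:30–17:45.
Quinn ∩ Ravi: 09:45–11:30, 16:15–20:00.
Quinn ∩ Ravi ∩ Freya: 16:15–17:00.
Quinn ∩ Ravi ∩ Freya ∩ Anders: 16:30–17:00.
Restricted to 09:15–18:45: 16:30–17:00.
Windows ≥ 90 min: (none).

none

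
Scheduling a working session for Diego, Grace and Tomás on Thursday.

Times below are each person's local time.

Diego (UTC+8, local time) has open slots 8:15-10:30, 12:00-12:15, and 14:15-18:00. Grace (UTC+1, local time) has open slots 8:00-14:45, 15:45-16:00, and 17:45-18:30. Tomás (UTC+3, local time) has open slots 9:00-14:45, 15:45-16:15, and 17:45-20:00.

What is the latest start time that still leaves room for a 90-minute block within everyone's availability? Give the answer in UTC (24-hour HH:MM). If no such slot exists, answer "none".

Diego → UTC: 00:15–02:30, 04:00–04:15, 06:15–10:00.
Grace → UTC: 07:00–13:45, 14:45–15:00, 16:45–17:30.
Tomás → UTC: 06:00–11:45, 12:45–13:15, 14:45–17:00.
Diego ∩ Grace: 07:00–10:00.
Diego ∩ Grace ∩ Tomás: 07:00–10:00.
Windows ≥ 90 min: 07:00–10:00.
Latest start in the last window 07:00–10:00 is 10:00 − 90 min = 08:30.

08:30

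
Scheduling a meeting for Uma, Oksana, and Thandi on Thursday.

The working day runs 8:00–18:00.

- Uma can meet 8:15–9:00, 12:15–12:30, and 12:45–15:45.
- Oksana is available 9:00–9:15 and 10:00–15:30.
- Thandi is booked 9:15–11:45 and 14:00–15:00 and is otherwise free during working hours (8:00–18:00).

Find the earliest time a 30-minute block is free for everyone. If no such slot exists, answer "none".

12:45

Thandi free within 08:00–18:00: 08:00–09:15, 11:45–14:00, 15:00–18:00.
Uma ∩ Oksana: 12:15–12:30, 12:45–15:30.
Uma ∩ Oksana ∩ Thandi: 12:15–12:30, 12:45–14:00, 15:00–15:30.
Windows ≥ 30 min: 12:45–14:00, 15:00–15:30.
Earliest such window starts at 12:45.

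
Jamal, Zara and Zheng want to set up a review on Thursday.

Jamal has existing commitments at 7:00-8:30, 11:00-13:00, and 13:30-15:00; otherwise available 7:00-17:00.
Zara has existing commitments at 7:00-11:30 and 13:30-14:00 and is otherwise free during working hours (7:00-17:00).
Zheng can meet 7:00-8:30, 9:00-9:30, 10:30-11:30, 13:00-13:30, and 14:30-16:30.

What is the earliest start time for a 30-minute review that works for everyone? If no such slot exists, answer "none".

13:00

Jamal free within 07:00–17:00: 08:30–11:00, 13:00–13:30, 15:00–17:00.
Zara free within 07:00–17:00: 11:30–13:30, 14:00–17:00.
Jamal ∩ Zara: 13:00–13:30, 15:00–17:00.
Jamal ∩ Zara ∩ Zheng: 13:00–13:30, 15:00–16:30.
Windows ≥ 30 min: 13:00–13:30, 15:00–16:30.
Earliest such window starts at 13:00.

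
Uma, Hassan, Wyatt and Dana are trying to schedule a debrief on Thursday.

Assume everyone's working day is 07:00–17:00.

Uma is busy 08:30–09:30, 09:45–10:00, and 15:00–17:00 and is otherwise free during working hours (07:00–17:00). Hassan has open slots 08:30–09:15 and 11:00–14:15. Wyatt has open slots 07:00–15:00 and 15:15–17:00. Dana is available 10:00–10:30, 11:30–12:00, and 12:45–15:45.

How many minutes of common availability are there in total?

120 minutes

Uma free within 07:00–17:00: 07:00–08:30, 09:30–09:45, 10:00–15:00.
Uma ∩ Hassan: 11:00–14:15.
Uma ∩ Hassan ∩ Wyatt: 11:00–14:15.
Uma ∩ Hassan ∩ Wyatt ∩ Dana: 11:30–12:00, 12:45–14:15.
Total common minutes: 30 + 90 = 120.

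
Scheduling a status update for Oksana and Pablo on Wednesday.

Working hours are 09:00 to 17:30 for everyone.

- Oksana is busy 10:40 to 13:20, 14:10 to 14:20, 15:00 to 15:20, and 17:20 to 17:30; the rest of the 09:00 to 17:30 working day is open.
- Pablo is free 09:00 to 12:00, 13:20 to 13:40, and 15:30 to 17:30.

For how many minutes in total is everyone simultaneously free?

Oksana free within 09:00–17:30: 09:00–10:40, 13:20–14:10, 14:20–15:00, 15:20–17:20.
Oksana ∩ Pablo: 09:00–10:40, 13:20–13:40, 15:30–17:20.
Total common minutes: 100 + 20 + 110 = 230.

230 minutes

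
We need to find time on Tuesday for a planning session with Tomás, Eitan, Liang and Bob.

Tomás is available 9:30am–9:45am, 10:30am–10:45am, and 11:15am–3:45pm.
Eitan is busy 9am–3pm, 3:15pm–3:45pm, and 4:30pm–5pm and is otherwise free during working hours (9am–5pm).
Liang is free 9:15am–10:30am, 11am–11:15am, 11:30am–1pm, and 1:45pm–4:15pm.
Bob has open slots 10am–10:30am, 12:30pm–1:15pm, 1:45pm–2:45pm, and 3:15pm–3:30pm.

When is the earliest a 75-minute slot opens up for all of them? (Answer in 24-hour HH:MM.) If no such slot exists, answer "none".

Eitan free within 09:00–17:00: 15:00–15:15, 15:45–16:30.
Tomás ∩ Eitan: 15:00–15:15.
Tomás ∩ Eitan ∩ Liang: 15:00–15:15.
Tomás ∩ Eitan ∩ Liang ∩ Bob: (none).
Windows ≥ 75 min: (none).

none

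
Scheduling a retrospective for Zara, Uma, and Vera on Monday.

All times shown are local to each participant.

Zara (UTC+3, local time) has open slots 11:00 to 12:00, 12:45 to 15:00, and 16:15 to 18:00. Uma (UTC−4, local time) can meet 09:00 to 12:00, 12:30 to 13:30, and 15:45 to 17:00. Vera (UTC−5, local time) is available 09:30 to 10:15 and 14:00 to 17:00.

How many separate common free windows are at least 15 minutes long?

Zara → UTC: 08:00–09:00, 09:45–12:00, 13:15–15:00.
Uma → UTC: 13:00–16:00, 16:30–17:30, 19:45–21:00.
Vera → UTC: 14:30–15:15, 19:00–22:00.
Zara ∩ Uma: 13:15–15:00.
Zara ∩ Uma ∩ Vera: 14:30–15:00.
Windows ≥ 15 min: 14:30–15:00.
That's 1 window.

1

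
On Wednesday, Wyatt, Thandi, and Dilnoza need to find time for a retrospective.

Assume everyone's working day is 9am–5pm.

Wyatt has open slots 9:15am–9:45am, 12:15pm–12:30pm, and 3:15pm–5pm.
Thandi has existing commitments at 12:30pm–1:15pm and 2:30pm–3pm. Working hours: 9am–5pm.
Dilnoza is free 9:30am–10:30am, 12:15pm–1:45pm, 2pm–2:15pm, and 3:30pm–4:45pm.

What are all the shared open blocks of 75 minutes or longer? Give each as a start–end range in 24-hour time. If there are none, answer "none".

15:30–16:45

Thandi free within 09:00–17:00: 09:00–12:30, 13:15–14:30, 15:00–17:00.
Wyatt ∩ Thandi: 09:15–09:45, 12:15–12:30, 15:15–17:00.
Wyatt ∩ Thandi ∩ Dilnoza: 09:30–09:45, 12:15–12:30, 15:30–16:45.
Windows ≥ 75 min: 15:30–16:45.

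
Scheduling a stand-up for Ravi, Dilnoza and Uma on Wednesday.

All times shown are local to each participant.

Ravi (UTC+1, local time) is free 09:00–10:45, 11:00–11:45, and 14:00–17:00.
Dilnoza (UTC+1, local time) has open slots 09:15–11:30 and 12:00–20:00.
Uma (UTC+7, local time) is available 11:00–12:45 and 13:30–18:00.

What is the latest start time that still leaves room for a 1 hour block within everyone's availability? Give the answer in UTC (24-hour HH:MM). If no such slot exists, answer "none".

08:45

Ravi → UTC: 08:00–09:45, 10:00–10:45, 13:00–16:00.
Dilnoza → UTC: 08:15–10:30, 11:00–19:00.
Uma → UTC: 04:00–05:45, 06:30–11:00.
Ravi ∩ Dilnoza: 08:15–09:45, 10:00–10:30, 13:00–16:00.
Ravi ∩ Dilnoza ∩ Uma: 08:15–09:45, 10:00–10:30.
Windows ≥ 60 min: 08:15–09:45.
Latest start in the last window 08:15–09:45 is 09:45 − 60 min = 08:45.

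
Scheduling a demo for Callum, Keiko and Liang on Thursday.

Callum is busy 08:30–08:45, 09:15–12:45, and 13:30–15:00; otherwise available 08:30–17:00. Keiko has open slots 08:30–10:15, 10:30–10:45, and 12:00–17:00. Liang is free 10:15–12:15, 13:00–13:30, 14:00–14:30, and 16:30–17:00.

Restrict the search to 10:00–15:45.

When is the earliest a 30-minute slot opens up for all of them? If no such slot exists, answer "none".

Callum free within 08:30–17:00: 08:45–09:15, 12:45–13:30, 15:00–17:00.
Callum ∩ Keiko: 08:45–09:15, 12:45–13:30, 15:00–17:00.
Callum ∩ Keiko ∩ Liang: 13:00–13:30, 16:30–17:00.
Restricted to 10:00–15:45: 13:00–13:30.
Windows ≥ 30 min: 13:00–13:30.
Earliest such window starts at 13:00.

13:00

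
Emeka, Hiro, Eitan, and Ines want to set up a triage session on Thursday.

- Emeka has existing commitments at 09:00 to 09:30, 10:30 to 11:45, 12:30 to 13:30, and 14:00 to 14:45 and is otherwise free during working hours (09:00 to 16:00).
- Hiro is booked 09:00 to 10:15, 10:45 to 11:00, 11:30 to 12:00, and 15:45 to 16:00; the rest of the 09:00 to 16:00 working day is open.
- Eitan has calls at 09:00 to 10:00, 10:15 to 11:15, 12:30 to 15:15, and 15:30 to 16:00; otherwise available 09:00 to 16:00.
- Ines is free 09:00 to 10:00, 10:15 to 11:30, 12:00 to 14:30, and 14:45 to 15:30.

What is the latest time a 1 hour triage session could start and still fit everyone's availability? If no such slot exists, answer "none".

Emeka free within 09:00–16:00: 09:30–10:30, 11:45–12:30, 13:30–14:00, 14:45–16:00.
Hiro free within 09:00–16:00: 10:15–10:45, 11:00–11:30, 12:00–15:45.
Eitan free within 09:00–16:00: 10:00–10:15, 11:15–12:30, 15:15–15:30.
Emeka ∩ Hiro: 10:15–10:30, 12:00–12:30, 13:30–14:00, 14:45–15:45.
Emeka ∩ Hiro ∩ Eitan: 12:00–12:30, 15:15–15:30.
Emeka ∩ Hiro ∩ Eitan ∩ Ines: 12:00–12:30, 15:15–15:30.
Windows ≥ 60 min: (none).

none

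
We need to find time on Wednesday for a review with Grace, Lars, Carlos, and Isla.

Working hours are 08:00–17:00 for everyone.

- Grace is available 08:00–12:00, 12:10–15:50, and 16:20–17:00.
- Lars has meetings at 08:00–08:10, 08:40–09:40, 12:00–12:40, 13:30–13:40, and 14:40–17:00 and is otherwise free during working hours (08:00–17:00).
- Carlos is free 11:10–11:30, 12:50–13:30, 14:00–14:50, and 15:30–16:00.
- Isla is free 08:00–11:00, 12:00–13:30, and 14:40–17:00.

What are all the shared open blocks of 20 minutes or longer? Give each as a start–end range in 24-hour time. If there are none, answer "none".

Lars free within 08:00–17:00: 08:10–08:40, 09:40–12:00, 12:40–13:30, 13:40–14:40.
Grace ∩ Lars: 08:10–08:40, 09:40–12:00, 12:40–13:30, 13:40–14:40.
Grace ∩ Lars ∩ Carlos: 11:10–11:30, 12:50–13:30, 14:00–14:40.
Grace ∩ Lars ∩ Carlos ∩ Isla: 12:50–13:30.
Windows ≥ 20 min: 12:50–13:30.

12:50–13:30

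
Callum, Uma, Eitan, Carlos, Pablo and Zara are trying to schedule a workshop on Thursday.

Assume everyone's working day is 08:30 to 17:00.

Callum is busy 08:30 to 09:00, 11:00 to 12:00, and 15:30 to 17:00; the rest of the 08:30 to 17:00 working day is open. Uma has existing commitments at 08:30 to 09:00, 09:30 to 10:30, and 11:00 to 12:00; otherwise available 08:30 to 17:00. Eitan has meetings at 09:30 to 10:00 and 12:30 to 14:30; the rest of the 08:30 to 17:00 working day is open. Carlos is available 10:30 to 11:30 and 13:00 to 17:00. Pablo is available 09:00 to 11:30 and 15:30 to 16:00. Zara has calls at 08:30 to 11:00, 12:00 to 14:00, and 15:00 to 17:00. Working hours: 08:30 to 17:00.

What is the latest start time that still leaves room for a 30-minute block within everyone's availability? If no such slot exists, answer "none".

Callum free within 08:30–17:00: 09:00–11:00, 12:00–15:30.
Uma free within 08:30–17:00: 09:00–09:30, 10:30–11:00, 12:00–17:00.
Eitan free within 08:30–17:00: 08:30–09:30, 10:00–12:30, 14:30–17:00.
Zara free within 08:30–17:00: 11:00–12:00, 14:00–15:00.
Callum ∩ Uma: 09:00–09:30, 10:30–11:00, 12:00–15:30.
Callum ∩ Uma ∩ Eitan: 09:00–09:30, 10:30–11:00, 12:00–12:30, 14:30–15:30.
Callum ∩ Uma ∩ Eitan ∩ Carlos: 10:30–11:00, 14:30–15:30.
Callum ∩ Uma ∩ Eitan ∩ Carlos ∩ Pablo: 10:30–11:00.
Callum ∩ Uma ∩ Eitan ∩ Carlos ∩ Pablo ∩ Zara: (none).
Windows ≥ 30 min: (none).

none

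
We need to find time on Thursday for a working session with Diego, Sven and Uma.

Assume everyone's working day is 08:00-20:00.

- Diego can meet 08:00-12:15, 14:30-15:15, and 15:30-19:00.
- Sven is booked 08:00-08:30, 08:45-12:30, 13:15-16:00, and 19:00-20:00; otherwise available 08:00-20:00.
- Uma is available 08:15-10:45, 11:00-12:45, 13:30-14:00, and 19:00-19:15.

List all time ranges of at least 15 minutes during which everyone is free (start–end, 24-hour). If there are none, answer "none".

08:30–08:45

Sven free within 08:00–20:00: 08:30–08:45, 12:30–13:15, 16:00–19:00.
Diego ∩ Sven: 08:30–08:45, 16:00–19:00.
Diego ∩ Sven ∩ Uma: 08:30–08:45.
Windows ≥ 15 min: 08:30–08:45.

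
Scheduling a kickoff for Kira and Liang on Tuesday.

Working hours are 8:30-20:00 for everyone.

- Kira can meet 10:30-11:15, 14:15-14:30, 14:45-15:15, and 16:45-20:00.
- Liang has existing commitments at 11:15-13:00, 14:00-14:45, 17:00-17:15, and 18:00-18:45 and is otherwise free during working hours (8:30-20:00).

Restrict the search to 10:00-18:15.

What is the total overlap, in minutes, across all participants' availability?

135 minutes

Liang free within 08:30–20:00: 08:30–11:15, 13:00–14:00, 14:45–17:00, 17:15–18:00, 18:45–20:00.
Kira ∩ Liang: 10:30–11:15, 14:45–15:15, 16:45–17:00, 17:15–18:00, 18:45–20:00.
Restricted to 10:00–18:15: 10:30–11:15, 14:45–15:15, 16:45–17:00, 17:15–18:00.
Total common minutes: 45 + 30 + 15 + 45 = 135.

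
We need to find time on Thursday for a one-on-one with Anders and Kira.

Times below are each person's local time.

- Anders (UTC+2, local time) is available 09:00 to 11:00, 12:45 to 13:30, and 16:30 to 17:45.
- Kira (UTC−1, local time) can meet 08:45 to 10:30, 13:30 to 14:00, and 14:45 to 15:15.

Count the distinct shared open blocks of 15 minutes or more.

Anders → UTC: 07:00–09:00, 10:45–11:30, 14:30–15:45.
Kira → UTC: 09:45–11:30, 14:30–15:00, 15:45–16:15.
Anders ∩ Kira: 10:45–11:30, 14:30–15:00.
Windows ≥ 15 min: 10:45–11:30, 14:30–15:00.
That's 2 windows.

2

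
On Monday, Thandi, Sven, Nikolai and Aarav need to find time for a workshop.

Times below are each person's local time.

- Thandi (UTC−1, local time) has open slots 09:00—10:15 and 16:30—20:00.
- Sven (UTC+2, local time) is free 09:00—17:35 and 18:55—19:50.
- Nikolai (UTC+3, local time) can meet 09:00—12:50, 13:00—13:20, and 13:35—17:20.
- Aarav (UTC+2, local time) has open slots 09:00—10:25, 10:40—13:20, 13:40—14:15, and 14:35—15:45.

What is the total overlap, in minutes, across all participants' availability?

60 minutes

Thandi → UTC: 10:00–11:15, 17:30–21:00.
Sven → UTC: 07:00–15:35, 16:55–17:50.
Nikolai → UTC: 06:00–09:50, 10:00–10:20, 10:35–14:20.
Aarav → UTC: 07:00–08:25, 08:40–11:20, 11:40–12:15, 12:35–13:45.
Thandi ∩ Sven: 10:00–11:15, 17:30–17:50.
Thandi ∩ Sven ∩ Nikolai: 10:00–10:20, 10:35–11:15.
Thandi ∩ Sven ∩ Nikolai ∩ Aarav: 10:00–10:20, 10:35–11:15.
Total common minutes: 20 + 40 = 60.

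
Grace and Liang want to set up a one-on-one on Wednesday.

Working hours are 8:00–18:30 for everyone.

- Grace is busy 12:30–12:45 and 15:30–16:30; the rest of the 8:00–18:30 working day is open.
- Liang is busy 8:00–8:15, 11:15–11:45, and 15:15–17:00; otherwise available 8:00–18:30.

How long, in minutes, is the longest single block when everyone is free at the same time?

Grace free within 08:00–18:30: 08:00–12:30, 12:45–15:30, 16:30–18:30.
Liang free within 08:00–18:30: 08:15–11:15, 11:45–15:15, 17:00–18:30.
Grace ∩ Liang: 08:15–11:15, 11:45–12:30, 12:45–15:15, 17:00–18:30.
Common window lengths: 180, 45, 150, 90 min; longest is 180.

180 minutes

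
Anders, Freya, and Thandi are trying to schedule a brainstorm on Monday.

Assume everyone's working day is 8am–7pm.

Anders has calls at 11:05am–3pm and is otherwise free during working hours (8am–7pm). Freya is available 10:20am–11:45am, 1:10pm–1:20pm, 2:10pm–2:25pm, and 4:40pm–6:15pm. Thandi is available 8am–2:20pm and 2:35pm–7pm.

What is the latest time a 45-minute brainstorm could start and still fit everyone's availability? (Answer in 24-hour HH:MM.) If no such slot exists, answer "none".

17:30

Anders free within 08:00–19:00: 08:00–11:05, 15:00–19:00.
Anders ∩ Freya: 10:20–11:05, 16:40–18:15.
Anders ∩ Freya ∩ Thandi: 10:20–11:05, 16:40–18:15.
Windows ≥ 45 min: 10:20–11:05, 16:40–18:15.
Latest start in the last window 16:40–18:15 is 18:15 − 45 min = 17:30.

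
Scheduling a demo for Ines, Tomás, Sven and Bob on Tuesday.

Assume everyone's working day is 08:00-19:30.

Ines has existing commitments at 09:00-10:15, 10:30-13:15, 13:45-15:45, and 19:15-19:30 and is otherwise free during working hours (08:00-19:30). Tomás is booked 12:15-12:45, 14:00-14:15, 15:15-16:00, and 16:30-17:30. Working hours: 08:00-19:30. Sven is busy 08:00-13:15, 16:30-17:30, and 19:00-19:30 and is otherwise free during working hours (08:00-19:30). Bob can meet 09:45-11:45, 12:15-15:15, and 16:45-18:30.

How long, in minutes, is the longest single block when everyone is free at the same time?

Ines free within 08:00–19:30: 08:00–09:00, 10:15–10:30, 13:15–13:45, 15:45–19:15.
Tomás free within 08:00–19:30: 08:00–12:15, 12:45–14:00, 14:15–15:15, 16:00–16:30, 17:30–19:30.
Sven free within 08:00–19:30: 13:15–16:30, 17:30–19:00.
Ines ∩ Tomás: 08:00–09:00, 10:15–10:30, 13:15–13:45, 16:00–16:30, 17:30–19:15.
Ines ∩ Tomás ∩ Sven: 13:15–13:45, 16:00–16:30, 17:30–19:00.
Ines ∩ Tomás ∩ Sven ∩ Bob: 13:15–13:45, 17:30–18:30.
Common window lengths: 30, 60 min; longest is 60.

60 minutes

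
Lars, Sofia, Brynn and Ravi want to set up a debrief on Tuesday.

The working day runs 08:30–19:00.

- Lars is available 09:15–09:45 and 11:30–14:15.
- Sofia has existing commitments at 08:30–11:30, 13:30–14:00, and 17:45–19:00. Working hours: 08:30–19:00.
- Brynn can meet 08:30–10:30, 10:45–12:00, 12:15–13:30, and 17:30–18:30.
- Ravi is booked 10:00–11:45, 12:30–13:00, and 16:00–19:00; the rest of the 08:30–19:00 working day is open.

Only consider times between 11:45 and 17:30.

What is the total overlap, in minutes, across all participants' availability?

Sofia free within 08:30–19:00: 11:30–13:30, 14:00–17:45.
Ravi free within 08:30–19:00: 08:30–10:00, 11:45–12:30, 13:00–16:00.
Lars ∩ Sofia: 11:30–13:30, 14:00–14:15.
Lars ∩ Sofia ∩ Brynn: 11:30–12:00, 12:15–13:30.
Lars ∩ Sofia ∩ Brynn ∩ Ravi: 11:45–12:00, 12:15–12:30, 13:00–13:30.
Restricted to 11:45–17:30: 11:45–12:00, 12:15–12:30, 13:00–13:30.
Total common minutes: 15 + 15 + 30 = 60.

60 minutes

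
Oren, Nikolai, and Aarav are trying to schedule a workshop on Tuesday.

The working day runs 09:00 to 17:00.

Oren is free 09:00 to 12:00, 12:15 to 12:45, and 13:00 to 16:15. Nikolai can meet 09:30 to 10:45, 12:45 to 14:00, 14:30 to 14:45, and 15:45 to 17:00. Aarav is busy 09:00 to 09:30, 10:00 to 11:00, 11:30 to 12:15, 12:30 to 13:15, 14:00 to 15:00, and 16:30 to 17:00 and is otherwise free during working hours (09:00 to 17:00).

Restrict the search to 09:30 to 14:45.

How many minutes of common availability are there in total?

Aarav free within 09:00–17:00: 09:30–10:00, 11:00–11:30, 12:15–12:30, 13:15–14:00, 15:00–16:30.
Oren ∩ Nikolai: 09:30–10:45, 13:00–14:00, 14:30–14:45, 15:45–16:15.
Oren ∩ Nikolai ∩ Aarav: 09:30–10:00, 13:15–14:00, 15:45–16:15.
Restricted to 09:30–14:45: 09:30–10:00, 13:15–14:00.
Total common minutes: 30 + 45 = 75.

75 minutes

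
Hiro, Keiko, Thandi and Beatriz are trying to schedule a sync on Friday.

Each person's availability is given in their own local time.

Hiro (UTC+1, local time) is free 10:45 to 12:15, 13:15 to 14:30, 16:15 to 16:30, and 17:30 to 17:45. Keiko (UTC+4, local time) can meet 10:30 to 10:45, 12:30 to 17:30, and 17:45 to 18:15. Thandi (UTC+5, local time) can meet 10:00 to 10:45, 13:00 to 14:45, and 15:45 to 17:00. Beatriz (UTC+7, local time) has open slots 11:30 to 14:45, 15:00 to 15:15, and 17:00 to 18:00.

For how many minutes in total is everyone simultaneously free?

Hiro → UTC: 09:45–11:15, 12:15–13:30, 15:15–15:30, 16:30–16:45.
Keiko → UTC: 06:30–06:45, 08:30–13:30, 13:45–14:15.
Thandi → UTC: 05:00–05:45, 08:00–09:45, 10:45–12:00.
Beatriz → UTC: 04:30–07:45, 08:00–08:15, 10:00–11:00.
Hiro ∩ Keiko: 09:45–11:15, 12:15–13:30.
Hiro ∩ Keiko ∩ Thandi: 10:45–11:15.
Hiro ∩ Keiko ∩ Thandi ∩ Beatriz: 10:45–11:00.
Total common minutes: 15.

15 minutes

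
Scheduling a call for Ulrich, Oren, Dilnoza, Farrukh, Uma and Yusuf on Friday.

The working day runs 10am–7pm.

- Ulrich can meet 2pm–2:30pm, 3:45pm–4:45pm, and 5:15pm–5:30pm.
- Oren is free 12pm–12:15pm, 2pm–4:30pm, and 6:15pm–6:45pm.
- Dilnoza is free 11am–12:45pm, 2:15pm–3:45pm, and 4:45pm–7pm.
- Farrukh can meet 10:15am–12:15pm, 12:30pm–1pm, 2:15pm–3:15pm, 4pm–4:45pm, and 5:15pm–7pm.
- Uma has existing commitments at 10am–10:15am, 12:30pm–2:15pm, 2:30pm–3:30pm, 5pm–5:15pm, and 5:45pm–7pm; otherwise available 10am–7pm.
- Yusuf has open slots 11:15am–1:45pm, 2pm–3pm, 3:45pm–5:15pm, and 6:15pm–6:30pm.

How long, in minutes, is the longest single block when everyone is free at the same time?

Uma free within 10:00–19:00: 10:15–12:30, 14:15–14:30, 15:30–17:00, 17:15–17:45.
Ulrich ∩ Oren: 14:00–14:30, 15:45–16:30.
Ulrich ∩ Oren ∩ Dilnoza: 14:15–14:30.
Ulrich ∩ Oren ∩ Dilnoza ∩ Farrukh: 14:15–14:30.
Ulrich ∩ Oren ∩ Dilnoza ∩ Farrukh ∩ Uma: 14:15–14:30.
Ulrich ∩ Oren ∩ Dilnoza ∩ Farrukh ∩ Uma ∩ Yusuf: 14:15–14:30.
Single common window of 15 minutes.

15 minutes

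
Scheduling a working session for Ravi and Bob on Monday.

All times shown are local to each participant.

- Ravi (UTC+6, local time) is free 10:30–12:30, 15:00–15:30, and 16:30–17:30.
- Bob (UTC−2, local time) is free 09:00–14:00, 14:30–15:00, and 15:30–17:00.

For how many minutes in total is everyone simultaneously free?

30 minutes

Ravi → UTC: 04:30–06:30, 09:00–09:30, 10:30–11:30.
Bob → UTC: 11:00–16:00, 16:30–17:00, 17:30–19:00.
Ravi ∩ Bob: 11:00–11:30.
Total common minutes: 30.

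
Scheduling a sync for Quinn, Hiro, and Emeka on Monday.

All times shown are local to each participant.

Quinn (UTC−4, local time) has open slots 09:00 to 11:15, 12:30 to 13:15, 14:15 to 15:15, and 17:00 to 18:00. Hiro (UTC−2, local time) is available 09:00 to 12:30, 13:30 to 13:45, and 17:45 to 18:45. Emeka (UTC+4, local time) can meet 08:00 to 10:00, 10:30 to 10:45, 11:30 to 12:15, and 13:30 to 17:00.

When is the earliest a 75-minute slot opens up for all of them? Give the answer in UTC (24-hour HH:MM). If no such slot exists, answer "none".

none

Quinn → UTC: 13:00–15:15, 16:30–17:15, 18:15–19:15, 21:00–22:00.
Hiro → UTC: 11:00–14:30, 15:30–15:45, 19:45–20:45.
Emeka → UTC: 04:00–06:00, 06:30–06:45, 07:30–08:15, 09:30–13:00.
Quinn ∩ Hiro: 13:00–14:30.
Quinn ∩ Hiro ∩ Emeka: (none).
Windows ≥ 75 min: (none).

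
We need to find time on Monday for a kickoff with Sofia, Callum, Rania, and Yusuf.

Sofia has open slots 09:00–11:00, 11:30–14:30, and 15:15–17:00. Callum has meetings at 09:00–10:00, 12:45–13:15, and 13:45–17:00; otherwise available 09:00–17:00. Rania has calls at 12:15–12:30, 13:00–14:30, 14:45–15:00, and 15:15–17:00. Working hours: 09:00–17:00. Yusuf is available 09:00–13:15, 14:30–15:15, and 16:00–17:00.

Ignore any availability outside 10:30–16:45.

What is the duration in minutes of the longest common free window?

Callum free within 09:00–17:00: 10:00–12:45, 13:15–13:45.
Rania free within 09:00–17:00: 09:00–12:15, 12:30–13:00, 14:30–14:45, 15:00–15:15.
Sofia ∩ Callum: 10:00–11:00, 11:30–12:45, 13:15–13:45.
Sofia ∩ Callum ∩ Rania: 10:00–11:00, 11:30–12:15, 12:30–12:45.
Sofia ∩ Callum ∩ Rania ∩ Yusuf: 10:00–11:00, 11:30–12:15, 12:30–12:45.
Restricted to 10:30–16:45: 10:30–11:00, 11:30–12:15, 12:30–12:45.
Common window lengths: 30, 45, 15 min; longest is 45.

45 minutes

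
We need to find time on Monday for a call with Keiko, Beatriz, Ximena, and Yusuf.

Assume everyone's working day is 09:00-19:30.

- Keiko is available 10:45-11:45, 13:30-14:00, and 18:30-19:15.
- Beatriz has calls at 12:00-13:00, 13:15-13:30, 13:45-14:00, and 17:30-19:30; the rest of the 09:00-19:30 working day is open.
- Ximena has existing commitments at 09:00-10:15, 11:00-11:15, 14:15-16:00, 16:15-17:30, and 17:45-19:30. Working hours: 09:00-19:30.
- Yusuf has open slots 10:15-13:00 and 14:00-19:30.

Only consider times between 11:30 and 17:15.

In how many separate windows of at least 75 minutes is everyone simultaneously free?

Beatriz free within 09:00–19:30: 09:00–12:00, 13:00–13:15, 13:30–13:45, 14:00–17:30.
Ximena free within 09:00–19:30: 10:15–11:00, 11:15–14:15, 16:00–16:15, 17:30–17:45.
Keiko ∩ Beatriz: 10:45–11:45, 13:30–13:45.
Keiko ∩ Beatriz ∩ Ximena: 10:45–11:00, 11:15–11:45, 13:30–13:45.
Keiko ∩ Beatriz ∩ Ximena ∩ Yusuf: 10:45–11:00, 11:15–11:45.
Restricted to 11:30–17:15: 11:30–11:45.
Windows ≥ 75 min: (none).
That's 0 windows.

0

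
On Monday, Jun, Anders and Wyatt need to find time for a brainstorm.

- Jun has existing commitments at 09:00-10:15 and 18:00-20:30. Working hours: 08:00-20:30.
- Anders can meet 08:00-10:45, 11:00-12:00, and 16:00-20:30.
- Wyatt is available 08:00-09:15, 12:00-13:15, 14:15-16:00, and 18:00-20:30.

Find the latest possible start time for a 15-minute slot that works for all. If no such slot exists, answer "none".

Jun free within 08:00–20:30: 08:00–09:00, 10:15–18:00.
Jun ∩ Anders: 08:00–09:00, 10:15–10:45, 11:00–12:00, 16:00–18:00.
Jun ∩ Anders ∩ Wyatt: 08:00–09:00.
Windows ≥ 15 min: 08:00–09:00.
Latest start in the last window 08:00–09:00 is 09:00 − 15 min = 08:45.

08:45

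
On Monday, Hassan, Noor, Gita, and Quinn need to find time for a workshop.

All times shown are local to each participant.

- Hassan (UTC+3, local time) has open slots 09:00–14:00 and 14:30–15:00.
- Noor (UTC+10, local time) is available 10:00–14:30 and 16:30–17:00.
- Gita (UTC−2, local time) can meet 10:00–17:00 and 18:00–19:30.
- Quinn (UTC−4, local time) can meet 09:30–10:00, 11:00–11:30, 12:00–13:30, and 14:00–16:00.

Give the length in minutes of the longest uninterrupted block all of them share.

Hassan → UTC: 06:00–11:00, 11:30–12:00.
Noor → UTC: 00:00–04:30, 06:30–07:00.
Gita → UTC: 12:00–19:00, 20:00–21:30.
Quinn → UTC: 13:30–14:00, 15:00–15:30, 16:00–17:30, 18:00–20:00.
Hassan ∩ Noor: 06:30–07:00.
Hassan ∩ Noor ∩ Gita: (none).
Hassan ∩ Noor ∩ Gita ∩ Quinn: (none).
No common window.

0 minutes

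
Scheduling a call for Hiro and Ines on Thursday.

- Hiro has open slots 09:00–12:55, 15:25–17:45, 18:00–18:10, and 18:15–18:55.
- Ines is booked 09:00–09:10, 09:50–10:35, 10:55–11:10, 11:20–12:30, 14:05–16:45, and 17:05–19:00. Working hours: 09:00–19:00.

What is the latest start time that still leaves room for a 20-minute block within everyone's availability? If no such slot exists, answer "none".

16:45

Ines free within 09:00–19:00: 09:10–09:50, 10:35–10:55, 11:10–11:20, 12:30–14:05, 16:45–17:05.
Hiro ∩ Ines: 09:10–09:50, 10:35–10:55, 11:10–11:20, 12:30–12:55, 16:45–17:05.
Windows ≥ 20 min: 09:10–09:50, 10:35–10:55, 12:30–12:55, 16:45–17:05.
Latest start in the last window 16:45–17:05 is 17:05 − 20 min = 16:45.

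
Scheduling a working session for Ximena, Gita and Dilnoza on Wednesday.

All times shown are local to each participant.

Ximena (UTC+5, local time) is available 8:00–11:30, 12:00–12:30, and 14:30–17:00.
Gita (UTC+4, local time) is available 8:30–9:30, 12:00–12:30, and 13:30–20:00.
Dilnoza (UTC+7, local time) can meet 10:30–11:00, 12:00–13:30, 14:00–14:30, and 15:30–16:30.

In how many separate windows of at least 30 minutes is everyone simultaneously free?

Ximena → UTC: 03:00–06:30, 07:00–07:30, 09:30–12:00.
Gita → UTC: 04:30–05:30, 08:00–08:30, 09:30–16:00.
Dilnoza → UTC: 03:30–04:00, 05:00–06:30, 07:00–07:30, 08:30–09:30.
Ximena ∩ Gita: 04:30–05:30, 09:30–12:00.
Ximena ∩ Gita ∩ Dilnoza: 05:00–05:30.
Windows ≥ 30 min: 05:00–05:30.
That's 1 window.

1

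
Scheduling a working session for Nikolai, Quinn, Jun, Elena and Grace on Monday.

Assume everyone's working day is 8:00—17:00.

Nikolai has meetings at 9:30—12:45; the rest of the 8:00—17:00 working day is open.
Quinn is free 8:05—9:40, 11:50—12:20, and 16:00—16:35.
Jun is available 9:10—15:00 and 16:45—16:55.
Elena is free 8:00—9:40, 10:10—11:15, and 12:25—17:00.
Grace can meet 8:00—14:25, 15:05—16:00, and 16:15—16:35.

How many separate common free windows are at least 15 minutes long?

1

Nikolai free within 08:00–17:00: 08:00–09:30, 12:45–17:00.
Nikolai ∩ Quinn: 08:05–09:30, 16:00–16:35.
Nikolai ∩ Quinn ∩ Jun: 09:10–09:30.
Nikolai ∩ Quinn ∩ Jun ∩ Elena: 09:10–09:30.
Nikolai ∩ Quinn ∩ Jun ∩ Elena ∩ Grace: 09:10–09:30.
Windows ≥ 15 min: 09:10–09:30.
That's 1 window.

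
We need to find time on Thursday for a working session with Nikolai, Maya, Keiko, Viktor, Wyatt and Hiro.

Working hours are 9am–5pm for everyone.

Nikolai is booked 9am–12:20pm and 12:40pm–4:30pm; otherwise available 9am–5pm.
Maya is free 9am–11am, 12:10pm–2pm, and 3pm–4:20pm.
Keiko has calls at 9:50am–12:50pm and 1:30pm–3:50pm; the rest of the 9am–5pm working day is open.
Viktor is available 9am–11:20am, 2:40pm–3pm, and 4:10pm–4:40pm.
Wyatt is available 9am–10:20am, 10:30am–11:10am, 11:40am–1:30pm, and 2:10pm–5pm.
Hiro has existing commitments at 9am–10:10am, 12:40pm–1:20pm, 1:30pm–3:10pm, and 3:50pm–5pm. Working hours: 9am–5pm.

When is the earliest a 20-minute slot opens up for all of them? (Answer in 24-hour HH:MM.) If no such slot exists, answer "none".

Nikolai free within 09:00–17:00: 12:20–12:40, 16:30–17:00.
Keiko free within 09:00–17:00: 09:00–09:50, 12:50–13:30, 15:50–17:00.
Hiro free within 09:00–17:00: 10:10–12:40, 13:20–13:30, 15:10–15:50.
Nikolai ∩ Maya: 12:20–12:40.
Nikolai ∩ Maya ∩ Keiko: (none).
Nikolai ∩ Maya ∩ Keiko ∩ Viktor: (none).
Nikolai ∩ Maya ∩ Keiko ∩ Viktor ∩ Wyatt: (none).
Nikolai ∩ Maya ∩ Keiko ∩ Viktor ∩ Wyatt ∩ Hiro: (none).
Windows ≥ 20 min: (none).

none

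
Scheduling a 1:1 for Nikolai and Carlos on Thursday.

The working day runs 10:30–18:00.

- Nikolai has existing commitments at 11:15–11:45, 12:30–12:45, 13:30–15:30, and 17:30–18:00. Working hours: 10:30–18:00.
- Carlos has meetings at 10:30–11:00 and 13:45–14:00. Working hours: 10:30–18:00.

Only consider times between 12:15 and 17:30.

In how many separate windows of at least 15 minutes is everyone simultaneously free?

Nikolai free within 10:30–18:00: 10:30–11:15, 11:45–12:30, 12:45–13:30, 15:30–17:30.
Carlos free within 10:30–18:00: 11:00–13:45, 14:00–18:00.
Nikolai ∩ Carlos: 11:00–11:15, 11:45–12:30, 12:45–13:30, 15:30–17:30.
Restricted to 12:15–17:30: 12:15–12:30, 12:45–13:30, 15:30–17:30.
Windows ≥ 15 min: 12:15–12:30, 12:45–13:30, 15:30–17:30.
That's 3 windows.

3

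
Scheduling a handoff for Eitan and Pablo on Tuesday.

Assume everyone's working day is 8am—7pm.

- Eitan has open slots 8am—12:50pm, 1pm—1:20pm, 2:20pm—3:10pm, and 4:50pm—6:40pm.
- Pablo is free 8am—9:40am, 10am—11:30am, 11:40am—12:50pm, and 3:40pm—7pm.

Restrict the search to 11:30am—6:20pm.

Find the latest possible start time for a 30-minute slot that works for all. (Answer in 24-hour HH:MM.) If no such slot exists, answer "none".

Eitan ∩ Pablo: 08:00–09:40, 10:00–11:30, 11:40–12:50, 16:50–18:40.
Restricted to 11:30–18:20: 11:40–12:50, 16:50–18:20.
Windows ≥ 30 min: 11:40–12:50, 16:50–18:20.
Latest start in the last window 16:50–18:20 is 18:20 − 30 min = 17:50.

17:50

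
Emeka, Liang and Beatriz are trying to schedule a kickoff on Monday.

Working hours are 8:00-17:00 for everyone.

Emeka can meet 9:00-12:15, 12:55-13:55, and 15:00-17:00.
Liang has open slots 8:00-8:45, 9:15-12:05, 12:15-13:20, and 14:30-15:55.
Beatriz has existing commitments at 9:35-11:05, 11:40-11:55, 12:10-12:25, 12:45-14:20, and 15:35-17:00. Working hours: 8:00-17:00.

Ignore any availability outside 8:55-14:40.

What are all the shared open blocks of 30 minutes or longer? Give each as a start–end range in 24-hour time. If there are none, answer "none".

11:05–11:40

Beatriz free within 08:00–17:00: 08:00–09:35, 11:05–11:40, 11:55–12:10, 12:25–12:45, 14:20–15:35.
Emeka ∩ Liang: 09:15–12:05, 12:55–13:20, 15:00–15:55.
Emeka ∩ Liang ∩ Beatriz: 09:15–09:35, 11:05–11:40, 11:55–12:05, 15:00–15:35.
Restricted to 08:55–14:40: 09:15–09:35, 11:05–11:40, 11:55–12:05.
Windows ≥ 30 min: 11:05–11:40.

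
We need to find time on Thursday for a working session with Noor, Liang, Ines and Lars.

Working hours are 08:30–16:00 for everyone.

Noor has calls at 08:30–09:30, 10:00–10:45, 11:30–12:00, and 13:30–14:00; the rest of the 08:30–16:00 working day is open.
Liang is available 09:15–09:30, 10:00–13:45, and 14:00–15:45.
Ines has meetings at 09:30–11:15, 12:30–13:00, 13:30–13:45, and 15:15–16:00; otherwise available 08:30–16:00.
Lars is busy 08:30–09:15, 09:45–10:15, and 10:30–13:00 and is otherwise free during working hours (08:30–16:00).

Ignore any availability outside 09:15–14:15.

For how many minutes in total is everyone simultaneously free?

45 minutes

Noor free within 08:30–16:00: 09:30–10:00, 10:45–11:30, 12:00–13:30, 14:00–16:00.
Ines free within 08:30–16:00: 08:30–09:30, 11:15–12:30, 13:00–13:30, 13:45–15:15.
Lars free within 08:30–16:00: 09:15–09:45, 10:15–10:30, 13:00–16:00.
Noor ∩ Liang: 10:45–11:30, 12:00–13:30, 14:00–15:45.
Noor ∩ Liang ∩ Ines: 11:15–11:30, 12:00–12:30, 13:00–13:30, 14:00–15:15.
Noor ∩ Liang ∩ Ines ∩ Lars: 13:00–13:30, 14:00–15:15.
Restricted to 09:15–14:15: 13:00–13:30, 14:00–14:15.
Total common minutes: 30 + 15 = 45.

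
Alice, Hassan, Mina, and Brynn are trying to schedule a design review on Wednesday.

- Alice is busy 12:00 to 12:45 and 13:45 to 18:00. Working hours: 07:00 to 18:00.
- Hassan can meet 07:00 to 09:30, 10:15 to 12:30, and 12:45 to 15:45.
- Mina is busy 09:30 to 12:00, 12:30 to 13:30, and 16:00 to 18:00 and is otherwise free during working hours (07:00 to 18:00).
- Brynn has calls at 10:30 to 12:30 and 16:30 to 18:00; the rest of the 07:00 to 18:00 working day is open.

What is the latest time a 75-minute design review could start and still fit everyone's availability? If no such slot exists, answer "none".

Alice free within 07:00–18:00: 07:00–12:00, 12:45–13:45.
Mina free within 07:00–18:00: 07:00–09:30, 12:00–12:30, 13:30–16:00.
Brynn free within 07:00–18:00: 07:00–10:30, 12:30–16:30.
Alice ∩ Hassan: 07:00–09:30, 10:15–12:00, 12:45–13:45.
Alice ∩ Hassan ∩ Mina: 07:00–09:30, 13:30–13:45.
Alice ∩ Hassan ∩ Mina ∩ Brynn: 07:00–09:30, 13:30–13:45.
Windows ≥ 75 min: 07:00–09:30.
Latest start in the last window 07:00–09:30 is 09:30 − 75 min = 08:15.

08:15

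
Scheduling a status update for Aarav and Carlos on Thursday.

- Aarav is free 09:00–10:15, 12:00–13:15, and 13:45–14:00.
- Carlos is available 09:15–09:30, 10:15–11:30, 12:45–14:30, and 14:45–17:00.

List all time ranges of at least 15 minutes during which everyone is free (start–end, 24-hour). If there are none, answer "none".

09:15–09:30, 12:45–13:15, 13:45–14:00

Aarav ∩ Carlos: 09:15–09:30, 12:45–13:15, 13:45–14:00.
Windows ≥ 15 min: 09:15–09:30, 12:45–13:15, 13:45–14:00.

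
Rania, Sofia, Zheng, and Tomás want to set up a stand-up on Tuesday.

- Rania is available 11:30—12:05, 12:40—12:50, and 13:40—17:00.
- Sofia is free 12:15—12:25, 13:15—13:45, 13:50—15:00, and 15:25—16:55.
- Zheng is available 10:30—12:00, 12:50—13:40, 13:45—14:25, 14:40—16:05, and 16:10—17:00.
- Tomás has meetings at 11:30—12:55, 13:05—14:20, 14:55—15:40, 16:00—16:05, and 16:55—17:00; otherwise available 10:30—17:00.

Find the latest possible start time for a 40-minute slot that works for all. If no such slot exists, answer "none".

16:15

Tomás free within 10:30–17:00: 10:30–11:30, 12:55–13:05, 14:20–14:55, 15:40–16:00, 16:05–16:55.
Rania ∩ Sofia: 13:40–13:45, 13:50–15:00, 15:25–16:55.
Rania ∩ Sofia ∩ Zheng: 13:50–14:25, 14:40–15:00, 15:25–16:05, 16:10–16:55.
Rania ∩ Sofia ∩ Zheng ∩ Tomás: 14:20–14:25, 14:40–14:55, 15:40–16:00, 16:10–16:55.
Windows ≥ 40 min: 16:10–16:55.
Latest start in the last window 16:10–16:55 is 16:55 − 40 min = 16:15.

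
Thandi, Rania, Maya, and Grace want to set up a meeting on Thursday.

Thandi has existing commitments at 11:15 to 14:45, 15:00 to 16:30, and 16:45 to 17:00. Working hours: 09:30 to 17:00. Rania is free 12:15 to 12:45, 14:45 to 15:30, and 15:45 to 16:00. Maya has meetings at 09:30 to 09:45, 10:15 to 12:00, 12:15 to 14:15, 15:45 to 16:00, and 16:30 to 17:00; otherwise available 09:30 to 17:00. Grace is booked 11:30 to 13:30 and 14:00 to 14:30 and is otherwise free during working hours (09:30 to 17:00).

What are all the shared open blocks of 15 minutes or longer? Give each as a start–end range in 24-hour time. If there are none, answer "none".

14:45–15:00

Thandi free within 09:30–17:00: 09:30–11:15, 14:45–15:00, 16:30–16:45.
Maya free within 09:30–17:00: 09:45–10:15, 12:00–12:15, 14:15–15:45, 16:00–16:30.
Grace free within 09:30–17:00: 09:30–11:30, 13:30–14:00, 14:30–17:00.
Thandi ∩ Rania: 14:45–15:00.
Thandi ∩ Rania ∩ Maya: 14:45–15:00.
Thandi ∩ Rania ∩ Maya ∩ Grace: 14:45–15:00.
Windows ≥ 15 min: 14:45–15:00.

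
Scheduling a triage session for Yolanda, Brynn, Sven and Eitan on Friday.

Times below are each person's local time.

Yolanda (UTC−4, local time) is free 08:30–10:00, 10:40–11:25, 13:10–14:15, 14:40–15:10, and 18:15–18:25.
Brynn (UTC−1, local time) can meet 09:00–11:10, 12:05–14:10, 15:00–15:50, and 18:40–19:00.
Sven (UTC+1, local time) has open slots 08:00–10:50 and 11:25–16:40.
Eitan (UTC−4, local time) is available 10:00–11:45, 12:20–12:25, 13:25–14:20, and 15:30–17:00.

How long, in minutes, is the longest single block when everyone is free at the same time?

Yolanda → UTC: 12:30–14:00, 14:40–15:25, 17:10–18:15, 18:40–19:10, 22:15–22:25.
Brynn → UTC: 10:00–12:10, 13:05–15:10, 16:00–16:50, 19:40–20:00.
Sven → UTC: 07:00–09:50, 10:25–15:40.
Eitan → UTC: 14:00–15:45, 16:20–16:25, 17:25–18:20, 19:30–21:00.
Yolanda ∩ Brynn: 13:05–14:00, 14:40–15:10.
Yolanda ∩ Brynn ∩ Sven: 13:05–14:00, 14:40–15:10.
Yolanda ∩ Brynn ∩ Sven ∩ Eitan: 14:40–15:10.
Single common window of 30 minutes.

30 minutes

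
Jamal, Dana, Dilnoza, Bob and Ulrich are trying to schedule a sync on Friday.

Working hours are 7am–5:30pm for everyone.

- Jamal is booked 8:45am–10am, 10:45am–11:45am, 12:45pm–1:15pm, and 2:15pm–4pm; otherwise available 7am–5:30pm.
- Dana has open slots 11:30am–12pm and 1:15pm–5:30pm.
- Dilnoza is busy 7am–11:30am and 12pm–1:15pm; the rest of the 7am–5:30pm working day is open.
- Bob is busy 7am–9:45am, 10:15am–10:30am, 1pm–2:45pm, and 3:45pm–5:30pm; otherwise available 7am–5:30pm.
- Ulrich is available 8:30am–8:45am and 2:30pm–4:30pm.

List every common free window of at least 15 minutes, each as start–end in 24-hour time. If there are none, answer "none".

Jamal free within 07:00–17:30: 07:00–08:45, 10:00–10:45, 11:45–12:45, 13:15–14:15, 16:00–17:30.
Dilnoza free within 07:00–17:30: 11:30–12:00, 13:15–17:30.
Bob free within 07:00–17:30: 09:45–10:15, 10:30–13:00, 14:45–15:45.
Jamal ∩ Dana: 11:45–12:00, 13:15–14:15, 16:00–17:30.
Jamal ∩ Dana ∩ Dilnoza: 11:45–12:00, 13:15–14:15, 16:00–17:30.
Jamal ∩ Dana ∩ Dilnoza ∩ Bob: 11:45–12:00.
Jamal ∩ Dana ∩ Dilnoza ∩ Bob ∩ Ulrich: (none).
Windows ≥ 15 min: (none).

none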